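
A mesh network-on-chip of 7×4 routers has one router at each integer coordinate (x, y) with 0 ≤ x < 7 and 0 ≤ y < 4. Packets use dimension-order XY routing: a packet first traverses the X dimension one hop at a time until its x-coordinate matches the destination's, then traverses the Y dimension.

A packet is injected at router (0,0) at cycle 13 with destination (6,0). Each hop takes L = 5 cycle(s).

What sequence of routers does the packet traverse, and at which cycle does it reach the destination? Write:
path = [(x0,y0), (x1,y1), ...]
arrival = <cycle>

#0 — 0,0 | c13
#1 — 1,0 | c18 | E
#2 — 2,0 | c23 | E
#3 — 3,0 | c28 | E
#4 — 4,0 | c33 | E
#5 — 5,0 | c38 | E
#6 — 6,0 | c43 | E

path = [(0,0), (1,0), (2,0), (3,0), (4,0), (5,0), (6,0)]
arrival = 43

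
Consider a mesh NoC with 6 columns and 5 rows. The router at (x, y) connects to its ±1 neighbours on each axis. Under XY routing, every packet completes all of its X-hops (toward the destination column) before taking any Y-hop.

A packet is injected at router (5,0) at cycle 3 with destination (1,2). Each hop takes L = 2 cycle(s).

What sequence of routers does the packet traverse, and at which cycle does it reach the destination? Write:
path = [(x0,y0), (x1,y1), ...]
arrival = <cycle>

  0. router=(5,0) cycle=3 (inject)
  1. router=(4,0) cycle=5 dir=W
  2. router=(3,0) cycle=7 dir=W
  3. router=(2,0) cycle=9 dir=W
  4. router=(1,0) cycle=11 dir=W
  5. router=(1,1) cycle=13 dir=N
  6. router=(1,2) cycle=15 dir=N

path = [(5,0), (4,0), (3,0), (2,0), (1,0), (1,1), (1,2)]
arrival = 15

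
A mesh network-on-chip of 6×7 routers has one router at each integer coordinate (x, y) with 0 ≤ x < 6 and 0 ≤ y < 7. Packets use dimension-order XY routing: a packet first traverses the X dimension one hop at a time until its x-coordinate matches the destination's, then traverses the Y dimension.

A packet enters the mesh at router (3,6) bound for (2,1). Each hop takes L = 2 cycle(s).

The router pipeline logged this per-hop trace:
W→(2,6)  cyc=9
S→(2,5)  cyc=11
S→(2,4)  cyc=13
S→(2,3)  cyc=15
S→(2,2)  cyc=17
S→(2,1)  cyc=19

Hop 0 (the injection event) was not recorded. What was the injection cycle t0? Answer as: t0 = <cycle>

t0 = 7

The first recorded entry is hop 1 at cycle 9.
t0 = cyc[1] − L = 9 − 2 = 7.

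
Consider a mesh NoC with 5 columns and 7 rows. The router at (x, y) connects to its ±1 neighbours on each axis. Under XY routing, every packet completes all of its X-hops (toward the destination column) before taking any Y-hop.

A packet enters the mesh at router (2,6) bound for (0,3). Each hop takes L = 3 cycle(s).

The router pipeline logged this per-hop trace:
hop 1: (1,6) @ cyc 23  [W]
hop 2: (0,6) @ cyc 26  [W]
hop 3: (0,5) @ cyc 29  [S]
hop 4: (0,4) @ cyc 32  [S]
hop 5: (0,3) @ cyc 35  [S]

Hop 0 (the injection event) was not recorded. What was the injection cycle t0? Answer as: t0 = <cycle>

t0 = 20

Hop 1 reached at cycle 23; hop k is at t0 + k·L.
t0 = cyc[1] − L = 23 − 3 = 20.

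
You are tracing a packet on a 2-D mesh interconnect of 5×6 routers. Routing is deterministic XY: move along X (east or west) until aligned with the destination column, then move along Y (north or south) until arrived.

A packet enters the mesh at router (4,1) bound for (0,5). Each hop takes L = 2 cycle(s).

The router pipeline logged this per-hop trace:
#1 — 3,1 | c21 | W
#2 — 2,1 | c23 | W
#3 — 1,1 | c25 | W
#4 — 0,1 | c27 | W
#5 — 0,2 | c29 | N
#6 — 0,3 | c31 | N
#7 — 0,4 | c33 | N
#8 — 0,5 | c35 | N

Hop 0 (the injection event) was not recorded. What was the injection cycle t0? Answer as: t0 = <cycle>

At hop 1 the cycle is 21; in general cyc_k = t0 + kL.
t0 = cyc[1] − L = 21 − 2 = 19.

t0 = 19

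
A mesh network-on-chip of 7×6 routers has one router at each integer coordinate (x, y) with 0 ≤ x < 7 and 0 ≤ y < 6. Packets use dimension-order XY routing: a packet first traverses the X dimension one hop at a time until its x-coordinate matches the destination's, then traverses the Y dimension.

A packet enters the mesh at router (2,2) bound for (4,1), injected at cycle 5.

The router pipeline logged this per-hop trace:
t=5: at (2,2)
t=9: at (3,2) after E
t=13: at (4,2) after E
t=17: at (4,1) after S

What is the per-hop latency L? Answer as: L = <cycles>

Between hops 0 and 1 the cycle counter advances 9 − 5 = 4.
Each hop adds L, hence L = 4.

L = 4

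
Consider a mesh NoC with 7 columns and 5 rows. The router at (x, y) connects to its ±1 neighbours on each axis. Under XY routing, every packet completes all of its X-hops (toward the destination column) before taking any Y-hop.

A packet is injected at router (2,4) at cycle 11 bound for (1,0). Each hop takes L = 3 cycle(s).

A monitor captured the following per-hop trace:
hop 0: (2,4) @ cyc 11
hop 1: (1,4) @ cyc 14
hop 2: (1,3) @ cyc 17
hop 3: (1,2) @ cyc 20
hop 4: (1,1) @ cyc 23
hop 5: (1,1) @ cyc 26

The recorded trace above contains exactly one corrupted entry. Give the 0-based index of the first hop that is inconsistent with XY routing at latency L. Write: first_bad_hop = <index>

[1] (-1,+0) / 3c ⇒ ok
[2] (+0,-1) / 3c ⇒ ok
[3] (+0,-1) / 3c ⇒ ok
[4] (+0,-1) / 3c ⇒ ok
[5] (+0,+0) / 3c ⇒ BAD: non-unit step

first_bad_hop = 5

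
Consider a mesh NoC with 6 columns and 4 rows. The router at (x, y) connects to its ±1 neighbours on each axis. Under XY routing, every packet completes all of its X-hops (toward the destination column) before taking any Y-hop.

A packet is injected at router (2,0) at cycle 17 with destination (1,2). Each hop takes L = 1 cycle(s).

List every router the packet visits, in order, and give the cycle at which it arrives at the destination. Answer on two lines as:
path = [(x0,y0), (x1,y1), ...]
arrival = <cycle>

path = [(2,0), (1,0), (1,1), (1,2)]
arrival = 20

#0 — 2,0 | c17
#1 — 1,0 | c18 | W
#2 — 1,1 | c19 | N
#3 — 1,2 | c20 | N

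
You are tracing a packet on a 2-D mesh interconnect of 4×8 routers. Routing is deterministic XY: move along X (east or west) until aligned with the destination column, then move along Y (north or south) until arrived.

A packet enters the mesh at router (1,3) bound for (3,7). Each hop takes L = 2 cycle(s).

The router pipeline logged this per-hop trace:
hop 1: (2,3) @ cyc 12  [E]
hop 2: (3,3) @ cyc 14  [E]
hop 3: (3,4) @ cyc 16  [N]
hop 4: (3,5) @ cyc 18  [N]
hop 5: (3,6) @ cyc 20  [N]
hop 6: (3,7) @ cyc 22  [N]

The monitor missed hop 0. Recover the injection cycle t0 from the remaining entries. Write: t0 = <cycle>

t0 = 10

At hop 1 the cycle is 12; in general cyc_k = t0 + kL.
t0 = cyc[1] − L = 12 − 2 = 10.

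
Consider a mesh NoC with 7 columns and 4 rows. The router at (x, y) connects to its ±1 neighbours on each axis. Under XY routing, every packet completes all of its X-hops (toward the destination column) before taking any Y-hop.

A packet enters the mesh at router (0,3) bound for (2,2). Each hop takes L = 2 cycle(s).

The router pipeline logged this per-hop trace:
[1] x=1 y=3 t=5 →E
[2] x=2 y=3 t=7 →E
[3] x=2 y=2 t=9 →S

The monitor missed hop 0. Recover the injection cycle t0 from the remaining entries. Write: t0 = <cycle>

cyc[1] = 5 and cyc[k] = t0 + k·L for every k.
Subtract one hop: t0 = 5 − 2 = 3.

t0 = 3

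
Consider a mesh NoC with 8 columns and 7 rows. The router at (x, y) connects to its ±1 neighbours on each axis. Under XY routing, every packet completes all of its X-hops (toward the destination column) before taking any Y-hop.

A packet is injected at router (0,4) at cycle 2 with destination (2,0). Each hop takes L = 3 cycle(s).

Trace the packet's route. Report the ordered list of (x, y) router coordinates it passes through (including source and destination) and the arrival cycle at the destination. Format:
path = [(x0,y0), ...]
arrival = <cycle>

path = [(0,4), (1,4), (2,4), (2,3), (2,2), (2,1), (2,0)]
arrival = 20

t=2: at (0,4)
t=5: at (1,4) after E
t=8: at (2,4) after E
t=11: at (2,3) after S
t=14: at (2,2) after S
t=17: at (2,1) after S
t=20: at (2,0) after S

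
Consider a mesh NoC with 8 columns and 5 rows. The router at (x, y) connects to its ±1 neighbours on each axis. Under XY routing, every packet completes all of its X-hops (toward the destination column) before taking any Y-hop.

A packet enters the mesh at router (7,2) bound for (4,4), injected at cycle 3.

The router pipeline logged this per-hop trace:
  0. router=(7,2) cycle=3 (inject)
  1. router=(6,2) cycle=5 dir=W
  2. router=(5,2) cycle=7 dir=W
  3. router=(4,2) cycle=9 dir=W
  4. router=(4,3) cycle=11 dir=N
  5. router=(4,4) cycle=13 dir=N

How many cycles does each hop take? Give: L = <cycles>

L = 2

Between hops 0 and 1 the cycle counter advances 5 − 3 = 2.
That increment is L by definition: L = 2.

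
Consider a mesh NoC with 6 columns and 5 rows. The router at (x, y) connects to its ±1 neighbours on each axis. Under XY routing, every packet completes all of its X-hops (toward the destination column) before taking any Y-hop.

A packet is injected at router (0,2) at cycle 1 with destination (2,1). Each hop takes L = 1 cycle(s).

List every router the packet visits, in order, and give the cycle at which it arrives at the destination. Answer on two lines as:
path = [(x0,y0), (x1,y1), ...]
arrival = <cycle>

path = [(0,2), (1,2), (2,2), (2,1)]
arrival = 4

t=1: at (0,2)
t=2: at (1,2) after E
t=3: at (2,2) after E
t=4: at (2,1) after S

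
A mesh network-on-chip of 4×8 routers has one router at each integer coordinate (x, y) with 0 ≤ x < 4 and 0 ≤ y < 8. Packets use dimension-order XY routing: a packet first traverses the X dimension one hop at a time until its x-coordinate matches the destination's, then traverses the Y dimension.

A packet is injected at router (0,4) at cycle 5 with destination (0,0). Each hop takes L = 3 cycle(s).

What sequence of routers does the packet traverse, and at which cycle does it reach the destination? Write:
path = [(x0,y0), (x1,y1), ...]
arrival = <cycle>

path = [(0,4), (0,3), (0,2), (0,1), (0,0)]
arrival = 17

src (0,4)  cyc=5
S→(0,3)  cyc=8
S→(0,2)  cyc=11
S→(0,1)  cyc=14
S→(0,0)  cyc=17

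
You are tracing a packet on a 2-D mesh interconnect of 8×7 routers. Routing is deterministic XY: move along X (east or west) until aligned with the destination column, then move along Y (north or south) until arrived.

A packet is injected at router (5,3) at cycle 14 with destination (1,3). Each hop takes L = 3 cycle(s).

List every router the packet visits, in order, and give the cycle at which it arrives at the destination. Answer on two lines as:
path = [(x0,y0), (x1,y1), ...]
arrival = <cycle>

src (5,3)  cyc=14
W→(4,3)  cyc=17
W→(3,3)  cyc=20
W→(2,3)  cyc=23
W→(1,3)  cyc=26

path = [(5,3), (4,3), (3,3), (2,3), (1,3)]
arrival = 26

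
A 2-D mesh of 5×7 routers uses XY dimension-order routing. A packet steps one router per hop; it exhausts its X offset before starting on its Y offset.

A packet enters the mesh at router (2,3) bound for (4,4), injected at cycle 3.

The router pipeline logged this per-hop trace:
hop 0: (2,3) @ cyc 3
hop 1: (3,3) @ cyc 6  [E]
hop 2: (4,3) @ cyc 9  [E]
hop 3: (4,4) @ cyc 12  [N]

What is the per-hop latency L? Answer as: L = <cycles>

L = 3

From hop 0 (3) to hop 1 (6): +3 cycles.
That increment is L by definition: L = 3.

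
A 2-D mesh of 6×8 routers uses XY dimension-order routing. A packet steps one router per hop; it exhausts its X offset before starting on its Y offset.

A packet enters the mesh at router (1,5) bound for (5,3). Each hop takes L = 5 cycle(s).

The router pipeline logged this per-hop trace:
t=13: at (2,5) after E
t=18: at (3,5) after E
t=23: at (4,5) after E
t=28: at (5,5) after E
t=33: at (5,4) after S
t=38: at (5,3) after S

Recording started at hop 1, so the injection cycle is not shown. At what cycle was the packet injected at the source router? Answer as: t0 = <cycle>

t0 = 8

At hop 1 the cycle is 13; in general cyc_k = t0 + kL.
Subtract one hop: t0 = 13 − 5 = 8.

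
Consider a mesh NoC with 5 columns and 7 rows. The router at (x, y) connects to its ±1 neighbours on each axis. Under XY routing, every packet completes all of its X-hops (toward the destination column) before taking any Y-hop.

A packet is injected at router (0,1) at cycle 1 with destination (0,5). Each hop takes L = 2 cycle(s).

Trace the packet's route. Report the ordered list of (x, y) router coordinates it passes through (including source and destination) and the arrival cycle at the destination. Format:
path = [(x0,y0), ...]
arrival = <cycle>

src (0,1)  cyc=1
N→(0,2)  cyc=3
N→(0,3)  cyc=5
N→(0,4)  cyc=7
N→(0,5)  cyc=9

path = [(0,1), (0,2), (0,3), (0,4), (0,5)]
arrival = 9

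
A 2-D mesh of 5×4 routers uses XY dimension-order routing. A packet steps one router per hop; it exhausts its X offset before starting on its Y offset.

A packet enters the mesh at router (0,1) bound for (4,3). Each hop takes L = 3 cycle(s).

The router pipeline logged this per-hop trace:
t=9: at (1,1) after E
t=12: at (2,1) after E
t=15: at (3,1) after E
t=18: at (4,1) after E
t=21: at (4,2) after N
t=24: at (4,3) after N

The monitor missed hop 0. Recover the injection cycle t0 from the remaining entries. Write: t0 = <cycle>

t0 = 6

Hop 1 reached at cycle 9; hop k is at t0 + k·L.
Subtract one hop: t0 = 9 − 3 = 6.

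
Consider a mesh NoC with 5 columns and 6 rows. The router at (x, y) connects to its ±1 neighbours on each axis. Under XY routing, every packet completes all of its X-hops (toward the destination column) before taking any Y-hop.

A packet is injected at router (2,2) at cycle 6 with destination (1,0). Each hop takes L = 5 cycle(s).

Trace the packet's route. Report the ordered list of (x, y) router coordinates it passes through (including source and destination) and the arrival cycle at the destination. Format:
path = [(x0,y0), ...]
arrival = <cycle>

path = [(2,2), (1,2), (1,1), (1,0)]
arrival = 21

src (2,2)  cyc=6
W→(1,2)  cyc=11
S→(1,1)  cyc=16
S→(1,0)  cyc=21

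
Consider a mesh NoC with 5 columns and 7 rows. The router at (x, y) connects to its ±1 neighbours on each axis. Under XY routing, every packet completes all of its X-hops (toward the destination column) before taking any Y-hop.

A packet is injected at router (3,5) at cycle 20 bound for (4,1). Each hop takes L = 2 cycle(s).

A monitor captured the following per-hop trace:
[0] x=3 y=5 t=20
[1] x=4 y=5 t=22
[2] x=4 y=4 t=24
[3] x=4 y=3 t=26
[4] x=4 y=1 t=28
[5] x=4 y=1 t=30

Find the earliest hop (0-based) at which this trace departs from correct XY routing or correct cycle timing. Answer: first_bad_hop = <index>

first_bad_hop = 4

hop 1: step (+1,+0), +2 cyc — ok
hop 2: step (+0,-1), +2 cyc — ok
hop 3: step (+0,-1), +2 cyc — ok
hop 4: step (+0,-2), +2 cyc — BAD: non-unit step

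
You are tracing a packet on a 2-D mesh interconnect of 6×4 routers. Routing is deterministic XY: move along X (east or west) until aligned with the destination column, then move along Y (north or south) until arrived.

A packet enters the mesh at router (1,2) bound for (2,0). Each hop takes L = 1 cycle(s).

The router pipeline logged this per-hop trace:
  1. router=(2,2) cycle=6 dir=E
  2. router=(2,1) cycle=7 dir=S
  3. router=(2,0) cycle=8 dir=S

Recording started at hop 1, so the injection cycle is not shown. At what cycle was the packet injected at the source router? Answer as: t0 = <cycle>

t0 = 5

cyc[1] = 6 and cyc[k] = t0 + k·L for every k.
Subtract one hop: t0 = 6 − 1 = 5.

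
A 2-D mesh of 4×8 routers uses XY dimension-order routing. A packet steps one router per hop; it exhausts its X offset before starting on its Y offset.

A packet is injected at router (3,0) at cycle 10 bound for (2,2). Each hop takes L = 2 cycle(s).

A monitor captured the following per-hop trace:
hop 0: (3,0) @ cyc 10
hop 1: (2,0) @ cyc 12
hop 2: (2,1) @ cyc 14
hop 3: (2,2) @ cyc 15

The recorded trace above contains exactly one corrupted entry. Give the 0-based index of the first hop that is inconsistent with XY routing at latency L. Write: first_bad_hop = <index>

check 1→ d=(-1,0) cyc+2: ok
check 2→ d=(0,1) cyc+2: ok
check 3→ d=(0,1) cyc+1: BAD: Δcyc=1≠L

first_bad_hop = 3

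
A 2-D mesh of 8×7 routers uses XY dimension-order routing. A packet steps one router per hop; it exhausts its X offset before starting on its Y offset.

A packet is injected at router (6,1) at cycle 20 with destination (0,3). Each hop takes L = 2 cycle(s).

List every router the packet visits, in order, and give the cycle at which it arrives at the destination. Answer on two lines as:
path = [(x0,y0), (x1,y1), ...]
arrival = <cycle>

#0 — 6,1 | c20
#1 — 5,1 | c22 | W
#2 — 4,1 | c24 | W
#3 — 3,1 | c26 | W
#4 — 2,1 | c28 | W
#5 — 1,1 | c30 | W
#6 — 0,1 | c32 | W
#7 — 0,2 | c34 | N
#8 — 0,3 | c36 | N

path = [(6,1), (5,1), (4,1), (3,1), (2,1), (1,1), (0,1), (0,2), (0,3)]
arrival = 36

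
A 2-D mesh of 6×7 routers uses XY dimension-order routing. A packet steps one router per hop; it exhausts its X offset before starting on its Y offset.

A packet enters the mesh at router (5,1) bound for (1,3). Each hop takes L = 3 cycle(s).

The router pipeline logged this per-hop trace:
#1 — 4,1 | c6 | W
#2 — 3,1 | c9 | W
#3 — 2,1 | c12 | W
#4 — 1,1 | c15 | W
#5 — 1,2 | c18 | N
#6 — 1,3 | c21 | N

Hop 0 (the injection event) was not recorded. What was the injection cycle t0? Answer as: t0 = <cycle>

Hop 1 reached at cycle 6; hop k is at t0 + k·L.
Therefore t0 = 6 − L = 3.

t0 = 3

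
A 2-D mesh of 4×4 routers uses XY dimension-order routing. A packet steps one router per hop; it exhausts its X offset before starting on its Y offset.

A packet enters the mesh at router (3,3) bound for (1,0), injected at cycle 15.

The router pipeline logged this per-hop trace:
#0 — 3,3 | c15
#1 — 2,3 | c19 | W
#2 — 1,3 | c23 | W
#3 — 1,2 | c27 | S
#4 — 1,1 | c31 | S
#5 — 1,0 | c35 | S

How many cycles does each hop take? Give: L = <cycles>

cyc[1] − cyc[0] = 19 − 15 = 4.
That increment is L by definition: L = 4.

L = 4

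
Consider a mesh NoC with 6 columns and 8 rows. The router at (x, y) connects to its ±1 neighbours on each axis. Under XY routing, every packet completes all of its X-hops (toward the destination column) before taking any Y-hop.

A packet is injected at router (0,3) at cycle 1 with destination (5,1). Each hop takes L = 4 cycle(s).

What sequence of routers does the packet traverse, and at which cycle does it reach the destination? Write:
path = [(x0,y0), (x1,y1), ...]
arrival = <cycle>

#0 — 0,3 | c1
#1 — 1,3 | c5 | E
#2 — 2,3 | c9 | E
#3 — 3,3 | c13 | E
#4 — 4,3 | c17 | E
#5 — 5,3 | c21 | E
#6 — 5,2 | c25 | S
#7 — 5,1 | c29 | S

path = [(0,3), (1,3), (2,3), (3,3), (4,3), (5,3), (5,2), (5,1)]
arrival = 29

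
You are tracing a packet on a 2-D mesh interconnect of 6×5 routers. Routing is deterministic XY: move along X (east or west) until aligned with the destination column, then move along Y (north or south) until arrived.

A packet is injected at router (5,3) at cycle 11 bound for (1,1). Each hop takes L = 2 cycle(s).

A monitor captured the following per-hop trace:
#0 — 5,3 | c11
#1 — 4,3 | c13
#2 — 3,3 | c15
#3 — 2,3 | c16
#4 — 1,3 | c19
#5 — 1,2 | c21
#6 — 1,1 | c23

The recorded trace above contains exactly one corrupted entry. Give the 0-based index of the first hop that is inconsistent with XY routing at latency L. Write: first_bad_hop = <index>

first_bad_hop = 3

check 1→ d=(-1,0) cyc+2: ok
check 2→ d=(-1,0) cyc+2: ok
check 3→ d=(-1,0) cyc+1: BAD: Δcyc=1≠L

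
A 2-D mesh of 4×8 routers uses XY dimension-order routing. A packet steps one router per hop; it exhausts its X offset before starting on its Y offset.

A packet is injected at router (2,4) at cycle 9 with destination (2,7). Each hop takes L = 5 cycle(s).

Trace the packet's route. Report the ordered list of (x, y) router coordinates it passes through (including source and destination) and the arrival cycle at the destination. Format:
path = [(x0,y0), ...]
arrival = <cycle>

path = [(2,4), (2,5), (2,6), (2,7)]
arrival = 24

#0 — 2,4 | c9
#1 — 2,5 | c14 | N
#2 — 2,6 | c19 | N
#3 — 2,7 | c24 | N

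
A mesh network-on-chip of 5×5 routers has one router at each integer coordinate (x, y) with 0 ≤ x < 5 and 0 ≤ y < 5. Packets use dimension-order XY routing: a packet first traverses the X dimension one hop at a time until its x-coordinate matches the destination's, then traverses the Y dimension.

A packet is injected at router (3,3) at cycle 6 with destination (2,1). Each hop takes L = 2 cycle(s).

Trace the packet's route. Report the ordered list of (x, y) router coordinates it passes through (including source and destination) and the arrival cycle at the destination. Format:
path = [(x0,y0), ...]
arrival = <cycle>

#0 — 3,3 | c6
#1 — 2,3 | c8 | W
#2 — 2,2 | c10 | S
#3 — 2,1 | c12 | S

path = [(3,3), (2,3), (2,2), (2,1)]
arrival = 12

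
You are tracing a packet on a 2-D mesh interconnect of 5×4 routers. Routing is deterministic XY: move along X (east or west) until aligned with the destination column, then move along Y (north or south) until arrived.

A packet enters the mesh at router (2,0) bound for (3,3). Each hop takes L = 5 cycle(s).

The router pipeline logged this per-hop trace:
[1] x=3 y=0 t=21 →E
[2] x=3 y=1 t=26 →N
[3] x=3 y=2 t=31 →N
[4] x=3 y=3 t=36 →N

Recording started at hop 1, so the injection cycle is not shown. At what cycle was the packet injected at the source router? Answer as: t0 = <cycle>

cyc[1] = 21 and cyc[k] = t0 + k·L for every k.
Subtract one hop: t0 = 21 − 5 = 16.

t0 = 16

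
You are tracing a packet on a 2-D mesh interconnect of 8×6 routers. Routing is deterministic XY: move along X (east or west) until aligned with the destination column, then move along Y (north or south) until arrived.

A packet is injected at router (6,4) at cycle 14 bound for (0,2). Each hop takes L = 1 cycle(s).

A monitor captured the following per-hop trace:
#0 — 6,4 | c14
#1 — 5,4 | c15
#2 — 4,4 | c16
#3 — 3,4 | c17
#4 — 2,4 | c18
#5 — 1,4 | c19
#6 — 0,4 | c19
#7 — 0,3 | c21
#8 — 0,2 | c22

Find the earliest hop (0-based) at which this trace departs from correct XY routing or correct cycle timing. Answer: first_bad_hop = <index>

first_bad_hop = 6

check 1→ d=(-1,0) cyc+1: ok
check 2→ d=(-1,0) cyc+1: ok
check 3→ d=(-1,0) cyc+1: ok
check 4→ d=(-1,0) cyc+1: ok
check 5→ d=(-1,0) cyc+1: ok
check 6→ d=(-1,0) cyc+0: BAD: Δcyc=0≠L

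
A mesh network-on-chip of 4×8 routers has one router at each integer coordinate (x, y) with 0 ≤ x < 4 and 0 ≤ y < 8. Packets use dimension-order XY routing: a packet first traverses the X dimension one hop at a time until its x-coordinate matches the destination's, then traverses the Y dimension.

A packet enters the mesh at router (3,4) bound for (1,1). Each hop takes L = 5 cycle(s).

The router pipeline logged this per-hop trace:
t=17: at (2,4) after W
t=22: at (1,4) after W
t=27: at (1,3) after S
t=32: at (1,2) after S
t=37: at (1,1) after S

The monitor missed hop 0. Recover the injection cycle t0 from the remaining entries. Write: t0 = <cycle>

cyc[1] = 17 and cyc[k] = t0 + k·L for every k.
So t0 = 17 − 1·5 = 12.

t0 = 12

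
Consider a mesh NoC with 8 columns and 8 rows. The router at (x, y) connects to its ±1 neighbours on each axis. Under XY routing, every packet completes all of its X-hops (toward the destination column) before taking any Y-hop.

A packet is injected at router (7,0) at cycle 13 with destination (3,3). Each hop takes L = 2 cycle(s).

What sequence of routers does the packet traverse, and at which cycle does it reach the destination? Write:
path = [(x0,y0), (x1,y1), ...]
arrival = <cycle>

src (7,0)  cyc=13
W→(6,0)  cyc=15
W→(5,0)  cyc=17
W→(4,0)  cyc=19
W→(3,0)  cyc=21
N→(3,1)  cyc=23
N→(3,2)  cyc=25
N→(3,3)  cyc=27

path = [(7,0), (6,0), (5,0), (4,0), (3,0), (3,1), (3,2), (3,3)]
arrival = 27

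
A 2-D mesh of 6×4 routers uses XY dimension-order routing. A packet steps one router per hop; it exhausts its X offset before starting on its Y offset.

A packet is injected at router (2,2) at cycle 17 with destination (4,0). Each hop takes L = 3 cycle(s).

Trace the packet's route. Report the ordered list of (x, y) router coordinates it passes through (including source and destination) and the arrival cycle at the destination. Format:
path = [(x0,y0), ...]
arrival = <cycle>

path = [(2,2), (3,2), (4,2), (4,1), (4,0)]
arrival = 29

src (2,2)  cyc=17
E→(3,2)  cyc=20
E→(4,2)  cyc=23
S→(4,1)  cyc=26
S→(4,0)  cyc=29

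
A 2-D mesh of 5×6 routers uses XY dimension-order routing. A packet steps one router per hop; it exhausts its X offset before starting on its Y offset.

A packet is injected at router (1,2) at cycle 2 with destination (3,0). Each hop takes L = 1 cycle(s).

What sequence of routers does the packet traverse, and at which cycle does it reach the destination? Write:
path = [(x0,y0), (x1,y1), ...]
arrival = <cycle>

[0] x=1 y=2 t=2
[1] x=2 y=2 t=3 →E
[2] x=3 y=2 t=4 →E
[3] x=3 y=1 t=5 →S
[4] x=3 y=0 t=6 →S

path = [(1,2), (2,2), (3,2), (3,1), (3,0)]
arrival = 6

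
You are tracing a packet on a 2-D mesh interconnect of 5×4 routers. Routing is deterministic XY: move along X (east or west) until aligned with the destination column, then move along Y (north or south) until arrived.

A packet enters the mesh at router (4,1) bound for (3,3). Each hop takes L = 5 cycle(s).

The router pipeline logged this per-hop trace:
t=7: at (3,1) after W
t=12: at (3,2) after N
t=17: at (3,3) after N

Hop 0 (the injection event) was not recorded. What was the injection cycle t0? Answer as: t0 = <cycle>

cyc[1] = 7 and cyc[k] = t0 + k·L for every k.
Subtract one hop: t0 = 7 − 5 = 2.

t0 = 2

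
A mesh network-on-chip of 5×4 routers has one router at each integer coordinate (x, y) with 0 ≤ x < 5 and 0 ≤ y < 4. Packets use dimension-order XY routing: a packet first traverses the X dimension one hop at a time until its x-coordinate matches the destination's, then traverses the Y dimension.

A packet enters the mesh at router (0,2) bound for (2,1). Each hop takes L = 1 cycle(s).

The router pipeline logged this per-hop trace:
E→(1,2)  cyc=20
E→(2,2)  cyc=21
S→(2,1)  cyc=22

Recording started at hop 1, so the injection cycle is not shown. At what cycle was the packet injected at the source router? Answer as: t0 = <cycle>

The first recorded entry is hop 1 at cycle 20.
Therefore t0 = 20 − L = 19.

t0 = 19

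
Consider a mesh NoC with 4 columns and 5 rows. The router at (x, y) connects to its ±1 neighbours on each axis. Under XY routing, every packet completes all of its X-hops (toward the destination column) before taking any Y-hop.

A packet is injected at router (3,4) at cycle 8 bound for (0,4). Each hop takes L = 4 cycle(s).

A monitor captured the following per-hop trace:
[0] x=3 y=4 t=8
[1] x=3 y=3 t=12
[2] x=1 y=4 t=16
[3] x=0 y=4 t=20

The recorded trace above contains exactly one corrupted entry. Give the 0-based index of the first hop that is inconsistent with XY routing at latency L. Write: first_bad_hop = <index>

first_bad_hop = 1

  1: Δx=+0 Δy=-1 Δt=4 [BAD: Y-move but x=3≠0]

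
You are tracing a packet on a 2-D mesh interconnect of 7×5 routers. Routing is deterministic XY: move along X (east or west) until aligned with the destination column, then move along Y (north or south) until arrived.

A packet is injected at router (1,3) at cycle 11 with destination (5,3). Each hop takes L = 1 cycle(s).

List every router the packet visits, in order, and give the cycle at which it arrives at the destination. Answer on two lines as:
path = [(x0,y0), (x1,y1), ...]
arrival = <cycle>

src (1,3)  cyc=11
E→(2,3)  cyc=12
E→(3,3)  cyc=13
E→(4,3)  cyc=14
E→(5,3)  cyc=15

path = [(1,3), (2,3), (3,3), (4,3), (5,3)]
arrival = 15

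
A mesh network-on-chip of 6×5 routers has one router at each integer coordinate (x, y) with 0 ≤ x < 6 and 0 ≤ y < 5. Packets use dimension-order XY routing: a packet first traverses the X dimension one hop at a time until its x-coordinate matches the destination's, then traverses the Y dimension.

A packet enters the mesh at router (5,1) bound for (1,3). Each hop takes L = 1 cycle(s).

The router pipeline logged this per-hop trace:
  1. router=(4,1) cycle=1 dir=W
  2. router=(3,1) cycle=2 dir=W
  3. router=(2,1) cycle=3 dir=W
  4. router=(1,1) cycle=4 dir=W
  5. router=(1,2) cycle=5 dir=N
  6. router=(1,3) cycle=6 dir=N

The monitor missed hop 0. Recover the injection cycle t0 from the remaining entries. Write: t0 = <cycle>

At hop 1 the cycle is 1; in general cyc_k = t0 + kL.
Therefore t0 = 1 − L = 0.

t0 = 0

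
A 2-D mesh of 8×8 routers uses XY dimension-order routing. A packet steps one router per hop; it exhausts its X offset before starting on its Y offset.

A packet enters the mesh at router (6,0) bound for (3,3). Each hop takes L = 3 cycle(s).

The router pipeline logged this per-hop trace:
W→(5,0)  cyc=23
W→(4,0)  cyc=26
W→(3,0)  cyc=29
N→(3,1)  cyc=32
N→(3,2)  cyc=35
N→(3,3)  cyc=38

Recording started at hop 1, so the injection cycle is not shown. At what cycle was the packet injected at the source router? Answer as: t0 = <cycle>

t0 = 20

Hop 1 reached at cycle 23; hop k is at t0 + k·L.
Therefore t0 = 23 − L = 20.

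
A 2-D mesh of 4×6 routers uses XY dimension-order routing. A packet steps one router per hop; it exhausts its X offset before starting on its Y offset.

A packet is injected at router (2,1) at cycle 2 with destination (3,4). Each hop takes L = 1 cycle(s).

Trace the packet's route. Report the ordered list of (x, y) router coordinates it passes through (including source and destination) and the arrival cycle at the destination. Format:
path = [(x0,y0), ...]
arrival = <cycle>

hop 0: (2,1) @ cyc 2
hop 1: (3,1) @ cyc 3  [E]
hop 2: (3,2) @ cyc 4  [N]
hop 3: (3,3) @ cyc 5  [N]
hop 4: (3,4) @ cyc 6  [N]

path = [(2,1), (3,1), (3,2), (3,3), (3,4)]
arrival = 6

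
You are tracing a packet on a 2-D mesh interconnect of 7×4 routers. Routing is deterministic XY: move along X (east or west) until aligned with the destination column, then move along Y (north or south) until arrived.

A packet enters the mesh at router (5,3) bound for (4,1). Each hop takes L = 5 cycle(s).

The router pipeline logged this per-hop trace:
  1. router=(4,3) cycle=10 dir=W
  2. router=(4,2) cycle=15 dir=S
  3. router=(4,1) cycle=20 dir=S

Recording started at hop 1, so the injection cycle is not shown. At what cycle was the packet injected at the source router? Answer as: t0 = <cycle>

t0 = 5

Hop 1 reached at cycle 10; hop k is at t0 + k·L.
So t0 = 10 − 1·5 = 5.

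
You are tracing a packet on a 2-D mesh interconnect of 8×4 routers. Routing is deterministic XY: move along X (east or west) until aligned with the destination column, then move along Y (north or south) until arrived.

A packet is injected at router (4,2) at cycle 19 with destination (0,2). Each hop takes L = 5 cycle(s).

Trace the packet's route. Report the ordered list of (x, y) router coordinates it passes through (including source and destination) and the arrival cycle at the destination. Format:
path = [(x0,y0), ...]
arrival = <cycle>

src (4,2)  cyc=19
W→(3,2)  cyc=24
W→(2,2)  cyc=29
W→(1,2)  cyc=34
W→(0,2)  cyc=39

path = [(4,2), (3,2), (2,2), (1,2), (0,2)]
arrival = 39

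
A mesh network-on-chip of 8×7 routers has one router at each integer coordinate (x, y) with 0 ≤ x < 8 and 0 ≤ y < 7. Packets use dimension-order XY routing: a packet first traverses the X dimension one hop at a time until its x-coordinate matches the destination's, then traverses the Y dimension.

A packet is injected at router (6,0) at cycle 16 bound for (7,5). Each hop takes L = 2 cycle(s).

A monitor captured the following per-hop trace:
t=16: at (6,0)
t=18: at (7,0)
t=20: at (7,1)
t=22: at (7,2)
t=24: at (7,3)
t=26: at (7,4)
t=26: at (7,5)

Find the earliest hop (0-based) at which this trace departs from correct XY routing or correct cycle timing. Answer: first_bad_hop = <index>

hop 1: step (+1,+0), +2 cyc — ok
hop 2: step (+0,+1), +2 cyc — ok
hop 3: step (+0,+1), +2 cyc — ok
hop 4: step (+0,+1), +2 cyc — ok
hop 5: step (+0,+1), +2 cyc — ok
hop 6: step (+0,+1), +0 cyc — BAD: Δcyc=0≠L

first_bad_hop = 6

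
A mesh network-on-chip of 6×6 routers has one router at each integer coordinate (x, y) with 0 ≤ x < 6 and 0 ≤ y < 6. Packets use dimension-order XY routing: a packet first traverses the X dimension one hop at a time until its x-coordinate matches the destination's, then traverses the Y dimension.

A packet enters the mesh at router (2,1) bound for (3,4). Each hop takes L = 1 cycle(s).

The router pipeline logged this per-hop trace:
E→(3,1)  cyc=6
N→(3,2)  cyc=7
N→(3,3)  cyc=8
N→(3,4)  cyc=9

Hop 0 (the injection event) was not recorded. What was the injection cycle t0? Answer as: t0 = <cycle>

t0 = 5

cyc[1] = 6 and cyc[k] = t0 + k·L for every k.
Subtract one hop: t0 = 6 − 1 = 5.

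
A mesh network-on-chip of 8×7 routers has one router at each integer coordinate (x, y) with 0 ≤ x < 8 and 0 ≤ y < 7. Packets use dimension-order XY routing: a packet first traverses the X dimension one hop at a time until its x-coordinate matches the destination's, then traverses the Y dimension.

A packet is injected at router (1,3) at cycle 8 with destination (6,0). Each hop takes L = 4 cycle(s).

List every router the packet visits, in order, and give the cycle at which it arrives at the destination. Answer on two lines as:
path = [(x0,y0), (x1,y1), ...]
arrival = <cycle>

path = [(1,3), (2,3), (3,3), (4,3), (5,3), (6,3), (6,2), (6,1), (6,0)]
arrival = 40

src (1,3)  cyc=8
E→(2,3)  cyc=12
E→(3,3)  cyc=16
E→(4,3)  cyc=20
E→(5,3)  cyc=24
E→(6,3)  cyc=28
S→(6,2)  cyc=32
S→(6,1)  cyc=36
S→(6,0)  cyc=40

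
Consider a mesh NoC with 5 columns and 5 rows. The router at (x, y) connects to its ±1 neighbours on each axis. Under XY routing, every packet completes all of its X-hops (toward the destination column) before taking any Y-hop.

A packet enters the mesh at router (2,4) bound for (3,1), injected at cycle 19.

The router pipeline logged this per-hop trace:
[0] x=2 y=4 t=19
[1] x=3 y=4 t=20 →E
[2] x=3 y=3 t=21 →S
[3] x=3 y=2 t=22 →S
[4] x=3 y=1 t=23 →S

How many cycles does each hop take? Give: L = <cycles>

L = 1

Between hops 0 and 1 the cycle counter advances 20 − 19 = 1.
That increment is L by definition: L = 1.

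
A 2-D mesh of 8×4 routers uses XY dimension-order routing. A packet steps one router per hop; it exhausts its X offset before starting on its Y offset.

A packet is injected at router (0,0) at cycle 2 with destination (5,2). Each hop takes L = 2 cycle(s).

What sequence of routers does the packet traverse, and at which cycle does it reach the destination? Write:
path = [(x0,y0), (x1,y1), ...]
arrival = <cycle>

  0. router=(0,0) cycle=2 (inject)
  1. router=(1,0) cycle=4 dir=E
  2. router=(2,0) cycle=6 dir=E
  3. router=(3,0) cycle=8 dir=E
  4. router=(4,0) cycle=10 dir=E
  5. router=(5,0) cycle=12 dir=E
  6. router=(5,1) cycle=14 dir=N
  7. router=(5,2) cycle=16 dir=N

path = [(0,0), (1,0), (2,0), (3,0), (4,0), (5,0), (5,1), (5,2)]
arrival = 16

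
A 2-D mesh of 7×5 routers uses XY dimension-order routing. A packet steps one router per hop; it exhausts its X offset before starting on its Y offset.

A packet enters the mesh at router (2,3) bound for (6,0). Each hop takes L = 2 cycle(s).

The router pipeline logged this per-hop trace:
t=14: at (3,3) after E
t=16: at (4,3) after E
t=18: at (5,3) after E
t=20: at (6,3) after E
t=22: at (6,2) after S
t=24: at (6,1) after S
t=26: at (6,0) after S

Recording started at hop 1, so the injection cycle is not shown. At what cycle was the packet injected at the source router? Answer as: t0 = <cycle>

t0 = 12

At hop 1 the cycle is 14; in general cyc_k = t0 + kL.
t0 = cyc[1] − L = 14 − 2 = 12.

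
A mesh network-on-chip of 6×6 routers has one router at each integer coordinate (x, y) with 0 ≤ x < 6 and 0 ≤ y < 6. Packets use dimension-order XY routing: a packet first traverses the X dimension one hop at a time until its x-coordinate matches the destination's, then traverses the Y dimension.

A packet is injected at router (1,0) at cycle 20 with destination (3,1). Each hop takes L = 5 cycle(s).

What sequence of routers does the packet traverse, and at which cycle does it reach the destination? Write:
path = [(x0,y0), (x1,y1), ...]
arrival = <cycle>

hop 0: (1,0) @ cyc 20
hop 1: (2,0) @ cyc 25  [E]
hop 2: (3,0) @ cyc 30  [E]
hop 3: (3,1) @ cyc 35  [N]

path = [(1,0), (2,0), (3,0), (3,1)]
arrival = 35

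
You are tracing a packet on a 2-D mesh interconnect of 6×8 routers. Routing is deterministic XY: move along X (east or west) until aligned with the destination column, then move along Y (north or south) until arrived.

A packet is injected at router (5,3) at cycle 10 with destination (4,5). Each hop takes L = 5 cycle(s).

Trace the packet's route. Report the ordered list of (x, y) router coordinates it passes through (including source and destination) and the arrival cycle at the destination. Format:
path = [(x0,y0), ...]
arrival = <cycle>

t=10: at (5,3)
t=15: at (4,3) after W
t=20: at (4,4) after N
t=25: at (4,5) after N

path = [(5,3), (4,3), (4,4), (4,5)]
arrival = 25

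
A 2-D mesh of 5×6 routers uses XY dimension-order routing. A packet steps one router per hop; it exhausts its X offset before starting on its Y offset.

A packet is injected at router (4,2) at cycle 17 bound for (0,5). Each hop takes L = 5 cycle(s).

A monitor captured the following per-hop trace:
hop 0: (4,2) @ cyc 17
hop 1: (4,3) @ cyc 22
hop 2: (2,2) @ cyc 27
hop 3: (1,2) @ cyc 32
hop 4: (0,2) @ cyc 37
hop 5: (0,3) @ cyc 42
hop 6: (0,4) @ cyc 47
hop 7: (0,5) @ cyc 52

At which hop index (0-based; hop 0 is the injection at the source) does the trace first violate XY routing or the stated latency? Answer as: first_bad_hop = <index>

check 1→ d=(0,1) cyc+5: BAD: Y-move but x=4≠0

first_bad_hop = 1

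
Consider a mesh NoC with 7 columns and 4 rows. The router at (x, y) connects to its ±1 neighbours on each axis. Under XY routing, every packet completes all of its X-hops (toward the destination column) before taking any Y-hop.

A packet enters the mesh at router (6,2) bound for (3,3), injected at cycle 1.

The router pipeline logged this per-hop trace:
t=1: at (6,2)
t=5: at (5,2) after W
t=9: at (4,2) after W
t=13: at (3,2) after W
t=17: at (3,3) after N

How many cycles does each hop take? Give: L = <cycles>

L = 4

cyc[1] − cyc[0] = 5 − 1 = 4.
That increment is L by definition: L = 4.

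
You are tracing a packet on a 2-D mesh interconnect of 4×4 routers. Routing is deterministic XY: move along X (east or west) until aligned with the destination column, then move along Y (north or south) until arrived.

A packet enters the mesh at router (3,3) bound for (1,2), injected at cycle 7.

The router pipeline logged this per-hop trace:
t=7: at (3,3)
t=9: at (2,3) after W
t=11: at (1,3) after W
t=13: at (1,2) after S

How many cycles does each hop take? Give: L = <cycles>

L = 2

From hop 0 (7) to hop 1 (9): +2 cycles.
Per-hop latency L = Δcyc = 2.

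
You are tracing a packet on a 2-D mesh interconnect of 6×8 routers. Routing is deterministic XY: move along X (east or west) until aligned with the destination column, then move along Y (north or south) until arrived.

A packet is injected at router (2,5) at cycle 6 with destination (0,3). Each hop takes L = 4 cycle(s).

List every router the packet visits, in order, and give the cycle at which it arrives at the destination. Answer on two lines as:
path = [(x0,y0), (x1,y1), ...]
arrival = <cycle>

path = [(2,5), (1,5), (0,5), (0,4), (0,3)]
arrival = 22

t=6: at (2,5)
t=10: at (1,5) after W
t=14: at (0,5) after W
t=18: at (0,4) after S
t=22: at (0,3) after S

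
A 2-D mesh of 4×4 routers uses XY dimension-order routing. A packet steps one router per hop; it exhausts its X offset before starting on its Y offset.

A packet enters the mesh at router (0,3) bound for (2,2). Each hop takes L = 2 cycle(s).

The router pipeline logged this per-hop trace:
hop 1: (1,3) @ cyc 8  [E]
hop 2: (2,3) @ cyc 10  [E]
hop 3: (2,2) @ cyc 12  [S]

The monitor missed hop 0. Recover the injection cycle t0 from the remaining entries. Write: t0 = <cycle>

cyc[1] = 8 and cyc[k] = t0 + k·L for every k.
So t0 = 8 − 1·2 = 6.

t0 = 6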